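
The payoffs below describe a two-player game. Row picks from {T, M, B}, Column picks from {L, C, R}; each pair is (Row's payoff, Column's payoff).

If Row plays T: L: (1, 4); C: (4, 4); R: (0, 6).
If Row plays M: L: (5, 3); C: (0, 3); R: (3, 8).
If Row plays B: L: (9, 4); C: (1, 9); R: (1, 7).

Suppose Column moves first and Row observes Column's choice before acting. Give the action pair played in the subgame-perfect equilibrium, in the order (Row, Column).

Solve by backward induction (Column leads).
- L → Row plays B (best of 1, 5, 9); Column gets 4.
- C → Row plays T (best of 4, 0, 1); Column gets 4.
- R → Row plays M (best of 0, 3, 1); Column gets 8.
Column's induced payoffs are 4, 4, 8, so Column commits to R. Subgame-perfect outcome: (M, R) with payoffs (3, 8).

(M, R)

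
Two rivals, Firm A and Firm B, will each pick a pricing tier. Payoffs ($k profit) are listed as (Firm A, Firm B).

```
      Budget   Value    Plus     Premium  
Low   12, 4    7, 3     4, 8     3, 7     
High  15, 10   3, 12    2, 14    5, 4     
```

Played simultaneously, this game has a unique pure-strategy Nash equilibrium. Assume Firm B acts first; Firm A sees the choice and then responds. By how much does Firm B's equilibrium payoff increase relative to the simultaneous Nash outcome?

Firm A best-responds to each possible Firm B move:
- Budget → Firm A plays High (best of 12, 15); Firm B gets 10.
- Value → Firm A plays Low (best of 7, 3); Firm B gets 3.
- Plus → Firm A plays Low (best of 4, 2); Firm B gets 8.
- Premium → Firm A plays High (best of 3, 5); Firm B gets 4.
Among 10, 3, 8, 4, the best is 10 at Budget. Subgame-perfect outcome: (High, Budget) with payoffs (15, 10).
For the simultaneous game, intersect best replies.
Firm A's best replies: Budget→High; Value→Low; Plus→Low; Premium→High.
Firm B's best replies: Low→Plus; High→Plus.
The unique mutual best reply is (Low, Plus), giving (4, 8).
Firm B's commitment gain: 10 − 8 = 2.

2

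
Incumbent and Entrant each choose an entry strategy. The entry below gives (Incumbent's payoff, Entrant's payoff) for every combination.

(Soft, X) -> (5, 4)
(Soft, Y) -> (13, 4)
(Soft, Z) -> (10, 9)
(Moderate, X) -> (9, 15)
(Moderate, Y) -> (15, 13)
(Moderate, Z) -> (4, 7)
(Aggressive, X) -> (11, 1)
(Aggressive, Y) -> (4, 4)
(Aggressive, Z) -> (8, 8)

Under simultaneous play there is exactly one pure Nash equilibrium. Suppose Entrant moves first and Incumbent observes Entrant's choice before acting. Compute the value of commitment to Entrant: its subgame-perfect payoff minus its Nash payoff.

Backward induction with Entrant moving first.
- X → Incumbent plays Aggressive (best of 5, 9, 11); Entrant gets 1.
- Y → Incumbent plays Moderate (best of 13, 15, 4); Entrant gets 13.
- Z → Incumbent plays Soft (best of 10, 4, 8); Entrant gets 9.
Entrant's induced payoffs are 1, 13, 9, so Entrant commits to Y. Subgame-perfect outcome: (Moderate, Y) with payoffs (15, 13).
For the simultaneous game, intersect best replies.
Incumbent's best replies: X→Aggressive; Y→Moderate; Z→Soft.
Entrant's best replies: Soft→Z; Moderate→X; Aggressive→Z.
Only (Soft, Z) has each player best-responding; Nash payoffs (10, 9).
Entrant's commitment gain: 13 − 9 = 4.

4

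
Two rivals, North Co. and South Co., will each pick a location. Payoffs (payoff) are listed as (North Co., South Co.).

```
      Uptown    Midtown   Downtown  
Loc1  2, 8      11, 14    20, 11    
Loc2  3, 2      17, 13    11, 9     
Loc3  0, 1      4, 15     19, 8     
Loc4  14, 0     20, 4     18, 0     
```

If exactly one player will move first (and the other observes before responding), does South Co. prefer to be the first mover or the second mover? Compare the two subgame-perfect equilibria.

first

If North Co. leads: South Co.'s best replies are Loc1→Midtown, Loc2→Midtown, Loc3→Midtown, Loc4→Midtown; North Co.'s induced payoffs 11, 17, 4, 20; outcome (Loc4, Midtown), payoffs (20, 4).
If South Co. leads: North Co.'s best replies are Uptown→Loc4, Midtown→Loc4, Downtown→Loc1; South Co.'s induced payoffs 0, 4, 11; outcome (Loc1, Downtown), payoffs (20, 11).
South Co. gets 11 moving first and 4 moving second, so South Co. prefers to move first.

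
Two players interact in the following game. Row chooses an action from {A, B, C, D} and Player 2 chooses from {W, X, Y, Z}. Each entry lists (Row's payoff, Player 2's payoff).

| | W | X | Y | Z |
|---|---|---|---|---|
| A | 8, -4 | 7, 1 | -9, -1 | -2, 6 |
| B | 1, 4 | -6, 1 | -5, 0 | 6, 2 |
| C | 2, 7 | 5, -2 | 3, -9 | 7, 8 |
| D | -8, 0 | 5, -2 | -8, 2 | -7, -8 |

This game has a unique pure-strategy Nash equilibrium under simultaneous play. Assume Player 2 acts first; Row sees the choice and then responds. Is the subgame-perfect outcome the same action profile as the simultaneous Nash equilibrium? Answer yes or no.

Work backward from Row's decision.
- W: Row compares 8, 1, 2, -8 and picks A; Player 2 would get -4.
- X: Row compares 7, -6, 5, 5 and picks A; Player 2 would get 1.
- Y: Row compares -9, -5, 3, -8 and picks C; Player 2 would get -9.
- Z: Row compares -2, 6, 7, -7 and picks C; Player 2 would get 8.
Player 2's induced payoffs are -4, 1, -9, 8, so Player 2 commits to Z. Subgame-perfect outcome: (C, Z) with payoffs (7, 8).
Under simultaneous play:
Row's best replies: W→A; X→A; Y→C; Z→C.
Player 2's best replies: A→Z; B→W; C→Z; D→Y.
Only (C, Z) has each player best-responding; Nash payoffs (7, 8).
Sequential outcome (C, Z) coincides with the Nash profile (C, Z).

yes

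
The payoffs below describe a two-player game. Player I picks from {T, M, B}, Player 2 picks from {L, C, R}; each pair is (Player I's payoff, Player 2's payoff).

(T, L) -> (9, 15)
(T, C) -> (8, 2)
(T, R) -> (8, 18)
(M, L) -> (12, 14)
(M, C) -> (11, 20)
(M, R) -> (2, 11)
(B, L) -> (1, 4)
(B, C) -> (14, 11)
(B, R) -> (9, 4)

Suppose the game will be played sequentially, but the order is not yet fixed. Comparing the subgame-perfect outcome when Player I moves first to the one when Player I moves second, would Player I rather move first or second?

first

If Player I leads: Player 2's best replies are T→R, M→C, B→C; Player I's induced payoffs 8, 11, 14; outcome (B, C), payoffs (14, 11).
If Player 2 leads: Player I's best replies are L→M, C→B, R→B; Player 2's induced payoffs 14, 11, 4; outcome (M, L), payoffs (12, 14).
Player I gets 14 moving first and 12 moving second, so Player I prefers to move first.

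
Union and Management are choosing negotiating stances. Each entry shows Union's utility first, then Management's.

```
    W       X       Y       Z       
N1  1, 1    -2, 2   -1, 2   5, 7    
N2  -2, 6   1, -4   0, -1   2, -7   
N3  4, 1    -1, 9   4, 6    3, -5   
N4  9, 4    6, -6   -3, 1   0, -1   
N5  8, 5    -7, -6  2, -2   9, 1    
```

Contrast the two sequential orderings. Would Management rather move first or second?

first

If Union leads: Management's best replies are N1→Z, N2→W, N3→X, N4→W, N5→W; Union's induced payoffs 5, -2, -1, 9, 8; outcome (N4, W), payoffs (9, 4).
If Management leads: Union's best replies are W→N4, X→N4, Y→N3, Z→N5; Management's induced payoffs 4, -6, 6, 1; outcome (N3, Y), payoffs (4, 6).
Management gets 6 moving first and 4 moving second, so Management prefers to move first.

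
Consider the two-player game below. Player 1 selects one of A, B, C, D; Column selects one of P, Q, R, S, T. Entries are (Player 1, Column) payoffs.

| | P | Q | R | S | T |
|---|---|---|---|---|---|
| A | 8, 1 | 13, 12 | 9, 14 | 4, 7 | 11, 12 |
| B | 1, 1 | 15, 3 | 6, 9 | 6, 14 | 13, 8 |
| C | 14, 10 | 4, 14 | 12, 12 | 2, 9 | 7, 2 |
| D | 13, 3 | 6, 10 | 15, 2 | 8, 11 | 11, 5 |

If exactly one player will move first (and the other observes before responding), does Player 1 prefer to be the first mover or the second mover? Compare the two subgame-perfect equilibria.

first

If Player 1 leads: Column's best replies are A→R, B→S, C→Q, D→S; Player 1's induced payoffs 9, 6, 4, 8; outcome (A, R), payoffs (9, 14).
If Column leads: Player 1's best replies are P→C, Q→B, R→D, S→D, T→B; Column's induced payoffs 10, 3, 2, 11, 8; outcome (D, S), payoffs (8, 11).
Player 1 gets 9 moving first and 8 moving second, so Player 1 prefers to move first.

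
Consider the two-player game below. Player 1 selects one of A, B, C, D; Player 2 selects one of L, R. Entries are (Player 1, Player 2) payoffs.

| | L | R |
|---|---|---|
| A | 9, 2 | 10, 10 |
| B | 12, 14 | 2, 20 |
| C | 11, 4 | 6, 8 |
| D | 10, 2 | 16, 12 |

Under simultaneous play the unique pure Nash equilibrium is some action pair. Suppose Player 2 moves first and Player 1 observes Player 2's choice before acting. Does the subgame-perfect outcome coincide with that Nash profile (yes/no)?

no

Player 1 best-responds to each possible Player 2 move:
- L: Player 1 compares 9, 12, 11, 10 and picks B; Player 2 would get 14.
- R: Player 1 compares 10, 2, 6, 16 and picks D; Player 2 would get 12.
Maximizing over 14, 12, Player 2 chooses L. Subgame-perfect outcome: (B, L) with payoffs (12, 14).
Under simultaneous play:
Player 1's best replies: L→B; R→D.
Player 2's best replies: A→R; B→R; C→R; D→R.
The unique mutual best reply is (D, R), giving (16, 12).
Sequential outcome (B, L) differs from the Nash profile (D, R).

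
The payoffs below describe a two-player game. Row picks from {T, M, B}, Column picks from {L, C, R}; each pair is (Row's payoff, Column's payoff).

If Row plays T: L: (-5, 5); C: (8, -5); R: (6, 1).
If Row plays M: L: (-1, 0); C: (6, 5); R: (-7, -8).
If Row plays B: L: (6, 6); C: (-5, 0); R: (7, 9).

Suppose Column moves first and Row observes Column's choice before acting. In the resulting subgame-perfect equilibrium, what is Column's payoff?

9

Row best-responds to each possible Column move:
- L → Row plays B (best of -5, -1, 6); Column gets 6.
- C → Row plays T (best of 8, 6, -5); Column gets -5.
- R → Row plays B (best of 6, -7, 7); Column gets 9.
Maximizing over 6, -5, 9, Column chooses R. Subgame-perfect outcome: (B, R) with payoffs (7, 9).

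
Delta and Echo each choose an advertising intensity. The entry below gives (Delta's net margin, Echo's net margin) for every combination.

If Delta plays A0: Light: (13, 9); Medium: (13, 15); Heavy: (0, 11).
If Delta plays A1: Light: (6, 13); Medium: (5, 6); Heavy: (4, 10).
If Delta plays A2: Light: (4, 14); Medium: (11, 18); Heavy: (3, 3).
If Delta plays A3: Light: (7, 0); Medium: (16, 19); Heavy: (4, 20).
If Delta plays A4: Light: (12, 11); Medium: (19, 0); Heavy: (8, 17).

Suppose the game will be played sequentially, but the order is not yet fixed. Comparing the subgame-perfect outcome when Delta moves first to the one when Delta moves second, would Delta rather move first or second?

If Delta leads: Echo's best replies are A0→Medium, A1→Light, A2→Medium, A3→Heavy, A4→Heavy; Delta's induced payoffs 13, 6, 11, 4, 8; outcome (A0, Medium), payoffs (13, 15).
If Echo leads: Delta's best replies are Light→A0, Medium→A4, Heavy→A4; Echo's induced payoffs 9, 0, 17; outcome (A4, Heavy), payoffs (8, 17).
Delta gets 13 moving first and 8 moving second, so Delta prefers to move first.

first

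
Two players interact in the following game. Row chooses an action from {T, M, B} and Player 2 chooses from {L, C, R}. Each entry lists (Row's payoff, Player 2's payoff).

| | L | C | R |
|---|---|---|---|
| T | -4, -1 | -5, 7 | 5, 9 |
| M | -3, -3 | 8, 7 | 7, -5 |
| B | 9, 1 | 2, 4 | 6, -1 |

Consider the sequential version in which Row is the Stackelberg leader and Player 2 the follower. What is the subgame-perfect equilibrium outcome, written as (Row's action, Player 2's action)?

(M, C)

Backward induction with Row moving first.
- T: BR = R, leader payoff 5.
- M: BR = C, leader payoff 8.
- B: BR = C, leader payoff 2.
Maximizing over 5, 8, 2, Row chooses M. Subgame-perfect outcome: (M, C) with payoffs (8, 7).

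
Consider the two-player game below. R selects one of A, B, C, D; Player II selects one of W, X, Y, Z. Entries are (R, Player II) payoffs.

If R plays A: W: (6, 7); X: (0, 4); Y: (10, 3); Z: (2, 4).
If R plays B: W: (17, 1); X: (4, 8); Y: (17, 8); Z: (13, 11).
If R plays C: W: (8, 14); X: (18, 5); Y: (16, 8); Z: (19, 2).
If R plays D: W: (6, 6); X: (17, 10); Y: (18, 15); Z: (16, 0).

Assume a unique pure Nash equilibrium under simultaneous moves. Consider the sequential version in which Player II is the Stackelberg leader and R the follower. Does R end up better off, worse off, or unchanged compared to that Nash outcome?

R best-responds to each possible Player II move:
- W: BR = B, leader payoff 1.
- X: BR = C, leader payoff 5.
- Y: BR = D, leader payoff 15.
- Z: BR = C, leader payoff 2.
Player II's induced payoffs are 1, 5, 15, 2, so Player II commits to Y. Subgame-perfect outcome: (D, Y) with payoffs (18, 15).
Under simultaneous play:
R's best replies: W→B; X→C; Y→D; Z→C.
Player II's best replies: A→W; B→Z; C→W; D→Y.
Only (D, Y) has each player best-responding; Nash payoffs (18, 15).
R earns 18 sequentially versus 18 at the Nash outcome: unchanged.

unchanged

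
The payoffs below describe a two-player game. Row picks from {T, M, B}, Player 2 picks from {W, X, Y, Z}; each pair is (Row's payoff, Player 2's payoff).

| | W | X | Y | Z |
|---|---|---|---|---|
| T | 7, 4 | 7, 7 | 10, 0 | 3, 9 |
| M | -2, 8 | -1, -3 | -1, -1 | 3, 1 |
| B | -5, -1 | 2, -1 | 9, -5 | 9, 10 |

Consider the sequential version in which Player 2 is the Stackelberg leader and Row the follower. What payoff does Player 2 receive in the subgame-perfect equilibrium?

10

Work backward from Row's decision.
- W → Row plays T (best of 7, -2, -5); Player 2 gets 4.
- X → Row plays T (best of 7, -1, 2); Player 2 gets 7.
- Y → Row plays T (best of 10, -1, 9); Player 2 gets 0.
- Z → Row plays B (best of 3, 3, 9); Player 2 gets 10.
Maximizing over 4, 7, 0, 10, Player 2 chooses Z. Subgame-perfect outcome: (B, Z) with payoffs (9, 10).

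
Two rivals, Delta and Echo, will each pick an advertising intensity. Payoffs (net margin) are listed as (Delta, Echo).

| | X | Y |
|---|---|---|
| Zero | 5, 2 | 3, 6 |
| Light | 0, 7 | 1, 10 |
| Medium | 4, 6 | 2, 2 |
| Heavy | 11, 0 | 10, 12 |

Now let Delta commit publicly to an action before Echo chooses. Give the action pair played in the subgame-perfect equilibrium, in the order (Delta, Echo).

Echo best-responds to each possible Delta move:
- Zero → Echo plays Y (best of 2, 6); Delta gets 3.
- Light → Echo plays Y (best of 7, 10); Delta gets 1.
- Medium → Echo plays X (best of 6, 2); Delta gets 4.
- Heavy → Echo plays Y (best of 0, 12); Delta gets 10.
Maximizing over 3, 1, 4, 10, Delta chooses Heavy. Subgame-perfect outcome: (Heavy, Y) with payoffs (10, 12).

(Heavy, Y)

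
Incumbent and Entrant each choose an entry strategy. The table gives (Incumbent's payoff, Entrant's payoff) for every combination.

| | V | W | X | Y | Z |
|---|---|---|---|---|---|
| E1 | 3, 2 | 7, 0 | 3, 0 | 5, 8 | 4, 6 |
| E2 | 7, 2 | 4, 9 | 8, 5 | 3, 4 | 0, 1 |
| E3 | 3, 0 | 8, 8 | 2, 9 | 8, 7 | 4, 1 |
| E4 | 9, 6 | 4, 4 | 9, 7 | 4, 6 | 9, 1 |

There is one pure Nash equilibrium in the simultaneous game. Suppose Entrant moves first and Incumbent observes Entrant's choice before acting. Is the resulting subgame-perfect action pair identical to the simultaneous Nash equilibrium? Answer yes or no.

no

Backward induction with Entrant moving first.
- V → Incumbent plays E4 (best of 3, 7, 3, 9); Entrant gets 6.
- W → Incumbent plays E3 (best of 7, 4, 8, 4); Entrant gets 8.
- X → Incumbent plays E4 (best of 3, 8, 2, 9); Entrant gets 7.
- Y → Incumbent plays E3 (best of 5, 3, 8, 4); Entrant gets 7.
- Z → Incumbent plays E4 (best of 4, 0, 4, 9); Entrant gets 1.
Among 6, 8, 7, 7, 1, the best is 8 at W. Subgame-perfect outcome: (E3, W) with payoffs (8, 8).
For the simultaneous game, intersect best replies.
Incumbent's best replies: V→E4; W→E3; X→E4; Y→E3; Z→E4.
Entrant's best replies: E1→Y; E2→W; E3→X; E4→X.
The unique mutual best reply is (E4, X), giving (9, 7).
Sequential outcome (E3, W) differs from the Nash profile (E4, X).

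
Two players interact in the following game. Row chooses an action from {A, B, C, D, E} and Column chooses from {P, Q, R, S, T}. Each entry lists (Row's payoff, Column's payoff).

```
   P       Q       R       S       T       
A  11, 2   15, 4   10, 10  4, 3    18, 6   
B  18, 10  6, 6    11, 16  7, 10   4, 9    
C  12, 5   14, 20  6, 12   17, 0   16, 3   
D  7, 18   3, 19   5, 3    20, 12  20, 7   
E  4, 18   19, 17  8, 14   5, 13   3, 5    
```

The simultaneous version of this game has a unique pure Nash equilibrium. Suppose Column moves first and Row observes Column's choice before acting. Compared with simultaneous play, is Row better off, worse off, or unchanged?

better off

Work backward from Row's decision.
- P: Row compares 11, 18, 12, 7, 4 and picks B; Column would get 10.
- Q: Row compares 15, 6, 14, 3, 19 and picks E; Column would get 17.
- R: Row compares 10, 11, 6, 5, 8 and picks B; Column would get 16.
- S: Row compares 4, 7, 17, 20, 5 and picks D; Column would get 12.
- T: Row compares 18, 4, 16, 20, 3 and picks D; Column would get 7.
Among 10, 17, 16, 12, 7, the best is 17 at Q. Subgame-perfect outcome: (E, Q) with payoffs (19, 17).
Under simultaneous play:
Row's best replies: P→B; Q→E; R→B; S→D; T→D.
Column's best replies: A→R; B→R; C→Q; D→Q; E→P.
The unique mutual best reply is (B, R), giving (11, 16).
Row earns 19 sequentially versus 11 at the Nash outcome: better off.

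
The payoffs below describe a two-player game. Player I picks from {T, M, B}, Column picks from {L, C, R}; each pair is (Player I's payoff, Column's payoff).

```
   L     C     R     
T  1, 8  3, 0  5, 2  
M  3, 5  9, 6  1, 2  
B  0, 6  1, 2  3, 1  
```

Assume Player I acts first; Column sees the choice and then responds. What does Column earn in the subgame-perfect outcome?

6

Solve by backward induction (Player I leads).
- T: BR = L, leader payoff 1.
- M: BR = C, leader payoff 9.
- B: BR = L, leader payoff 0.
Among 1, 9, 0, the best is 9 at M. Subgame-perfect outcome: (M, C) with payoffs (9, 6).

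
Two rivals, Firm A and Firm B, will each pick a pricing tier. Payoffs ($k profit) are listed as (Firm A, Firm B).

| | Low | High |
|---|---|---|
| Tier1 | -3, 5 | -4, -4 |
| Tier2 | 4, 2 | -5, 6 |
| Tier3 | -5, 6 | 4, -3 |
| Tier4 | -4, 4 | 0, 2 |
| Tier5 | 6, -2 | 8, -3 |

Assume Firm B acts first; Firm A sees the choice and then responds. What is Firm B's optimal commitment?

Low

Solve by backward induction (Firm B leads).
- Low: Firm A compares -3, 4, -5, -4, 6 and picks Tier5; Firm B would get -2.
- High: Firm A compares -4, -5, 4, 0, 8 and picks Tier5; Firm B would get -3.
Maximizing over -2, -3, Firm B chooses Low. Subgame-perfect outcome: (Tier5, Low) with payoffs (6, -2).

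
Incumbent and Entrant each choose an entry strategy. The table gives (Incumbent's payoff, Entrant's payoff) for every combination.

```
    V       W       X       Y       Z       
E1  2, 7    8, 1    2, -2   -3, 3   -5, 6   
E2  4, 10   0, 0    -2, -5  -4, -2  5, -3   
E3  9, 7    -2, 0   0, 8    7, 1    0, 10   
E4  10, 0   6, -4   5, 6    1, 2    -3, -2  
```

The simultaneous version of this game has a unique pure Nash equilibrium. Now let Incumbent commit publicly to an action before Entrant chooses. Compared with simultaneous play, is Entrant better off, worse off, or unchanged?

unchanged

Solve by backward induction (Incumbent leads).
- E1: Entrant compares 7, 1, -2, 3, 6 and picks V; Incumbent would get 2.
- E2: Entrant compares 10, 0, -5, -2, -3 and picks V; Incumbent would get 4.
- E3: Entrant compares 7, 0, 8, 1, 10 and picks Z; Incumbent would get 0.
- E4: Entrant compares 0, -4, 6, 2, -2 and picks X; Incumbent would get 5.
Maximizing over 2, 4, 0, 5, Incumbent chooses E4. Subgame-perfect outcome: (E4, X) with payoffs (5, 6).
Now find the simultaneous Nash equilibrium.
Incumbent's best replies: V→E4; W→E1; X→E4; Y→E3; Z→E2.
Entrant's best replies: E1→V; E2→V; E3→Z; E4→X.
The unique mutual best reply is (E4, X), giving (5, 6).
Entrant earns 6 sequentially versus 6 at the Nash outcome: unchanged.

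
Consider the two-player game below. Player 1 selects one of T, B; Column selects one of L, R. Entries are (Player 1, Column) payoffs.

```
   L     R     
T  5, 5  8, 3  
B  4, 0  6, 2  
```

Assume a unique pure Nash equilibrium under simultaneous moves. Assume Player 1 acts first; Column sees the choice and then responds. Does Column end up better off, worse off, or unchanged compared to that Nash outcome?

Backward induction with Player 1 moving first.
- T: BR = L, leader payoff 5.
- B: BR = R, leader payoff 6.
Maximizing over 5, 6, Player 1 chooses B. Subgame-perfect outcome: (B, R) with payoffs (6, 2).
Under simultaneous play:
Player 1's best replies: L→T; R→T.
Column's best replies: T→L; B→R.
The unique mutual best reply is (T, L), giving (5, 5).
Column earns 2 sequentially versus 5 at the Nash outcome: worse off.

worse off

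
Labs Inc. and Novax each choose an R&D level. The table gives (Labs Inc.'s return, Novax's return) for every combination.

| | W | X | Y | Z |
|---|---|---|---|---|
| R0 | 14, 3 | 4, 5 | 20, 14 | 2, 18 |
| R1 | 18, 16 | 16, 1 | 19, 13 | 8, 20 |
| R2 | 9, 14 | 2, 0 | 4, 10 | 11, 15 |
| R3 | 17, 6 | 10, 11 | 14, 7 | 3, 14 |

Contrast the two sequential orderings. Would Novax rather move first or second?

first

If Labs Inc. leads: Novax's best replies are R0→Z, R1→Z, R2→Z, R3→Z; Labs Inc.'s induced payoffs 2, 8, 11, 3; outcome (R2, Z), payoffs (11, 15).
If Novax leads: Labs Inc.'s best replies are W→R1, X→R1, Y→R0, Z→R2; Novax's induced payoffs 16, 1, 14, 15; outcome (R1, W), payoffs (18, 16).
Novax gets 16 moving first and 15 moving second, so Novax prefers to move first.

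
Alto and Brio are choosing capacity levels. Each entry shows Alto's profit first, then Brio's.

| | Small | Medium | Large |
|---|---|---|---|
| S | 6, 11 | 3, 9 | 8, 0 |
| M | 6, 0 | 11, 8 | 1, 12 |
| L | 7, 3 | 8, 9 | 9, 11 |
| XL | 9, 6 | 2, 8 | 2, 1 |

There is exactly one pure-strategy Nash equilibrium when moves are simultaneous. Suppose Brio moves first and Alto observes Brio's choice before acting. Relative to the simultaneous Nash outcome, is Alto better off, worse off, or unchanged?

unchanged

Work backward from Alto's decision.
- Small: BR = XL, leader payoff 6.
- Medium: BR = M, leader payoff 8.
- Large: BR = L, leader payoff 11.
Brio's induced payoffs are 6, 8, 11, so Brio commits to Large. Subgame-perfect outcome: (L, Large) with payoffs (9, 11).
For the simultaneous game, intersect best replies.
Alto's best replies: Small→XL; Medium→M; Large→L.
Brio's best replies: S→Small; M→Large; L→Large; XL→Medium.
The unique mutual best reply is (L, Large), giving (9, 11).
Alto earns 9 sequentially versus 9 at the Nash outcome: unchanged.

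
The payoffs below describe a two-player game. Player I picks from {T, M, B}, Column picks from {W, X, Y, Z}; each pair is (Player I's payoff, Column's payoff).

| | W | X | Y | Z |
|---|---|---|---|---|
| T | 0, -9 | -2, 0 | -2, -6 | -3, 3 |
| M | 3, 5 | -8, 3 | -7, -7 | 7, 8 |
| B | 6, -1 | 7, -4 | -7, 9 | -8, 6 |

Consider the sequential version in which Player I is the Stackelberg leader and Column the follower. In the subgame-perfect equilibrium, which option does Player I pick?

M

Backward induction with Player I moving first.
- T: BR = Z, leader payoff -3.
- M: BR = Z, leader payoff 7.
- B: BR = Y, leader payoff -7.
Maximizing over -3, 7, -7, Player I chooses M. Subgame-perfect outcome: (M, Z) with payoffs (7, 8).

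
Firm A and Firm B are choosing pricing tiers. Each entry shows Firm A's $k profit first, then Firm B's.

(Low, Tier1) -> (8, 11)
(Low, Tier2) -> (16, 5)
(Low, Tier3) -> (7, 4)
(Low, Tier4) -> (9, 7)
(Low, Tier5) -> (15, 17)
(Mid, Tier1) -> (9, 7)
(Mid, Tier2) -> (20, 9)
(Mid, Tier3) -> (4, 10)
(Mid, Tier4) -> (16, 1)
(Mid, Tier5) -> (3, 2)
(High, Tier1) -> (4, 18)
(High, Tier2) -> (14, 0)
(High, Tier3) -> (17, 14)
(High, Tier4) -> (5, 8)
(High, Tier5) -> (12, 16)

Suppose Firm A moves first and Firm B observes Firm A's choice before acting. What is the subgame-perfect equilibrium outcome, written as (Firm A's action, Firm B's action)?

Firm B best-responds to each possible Firm A move:
- Low → Firm B plays Tier5 (best of 11, 5, 4, 7, 17); Firm A gets 15.
- Mid → Firm B plays Tier3 (best of 7, 9, 10, 1, 2); Firm A gets 4.
- High → Firm B plays Tier1 (best of 18, 0, 14, 8, 16); Firm A gets 4.
Firm A's induced payoffs are 15, 4, 4, so Firm A commits to Low. Subgame-perfect outcome: (Low, Tier5) with payoffs (15, 17).

(Low, Tier5)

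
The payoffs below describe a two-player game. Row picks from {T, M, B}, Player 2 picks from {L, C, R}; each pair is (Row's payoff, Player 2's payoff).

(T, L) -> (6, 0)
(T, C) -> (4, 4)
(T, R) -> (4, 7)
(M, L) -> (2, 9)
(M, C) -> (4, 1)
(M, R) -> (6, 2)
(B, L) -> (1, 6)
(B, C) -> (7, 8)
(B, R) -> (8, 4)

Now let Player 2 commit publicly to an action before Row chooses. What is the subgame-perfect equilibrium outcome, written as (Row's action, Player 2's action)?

Work backward from Row's decision.
- L: Row compares 6, 2, 1 and picks T; Player 2 would get 0.
- C: Row compares 4, 4, 7 and picks B; Player 2 would get 8.
- R: Row compares 4, 6, 8 and picks B; Player 2 would get 4.
Among 0, 8, 4, the best is 8 at C. Subgame-perfect outcome: (B, C) with payoffs (7, 8).

(B, C)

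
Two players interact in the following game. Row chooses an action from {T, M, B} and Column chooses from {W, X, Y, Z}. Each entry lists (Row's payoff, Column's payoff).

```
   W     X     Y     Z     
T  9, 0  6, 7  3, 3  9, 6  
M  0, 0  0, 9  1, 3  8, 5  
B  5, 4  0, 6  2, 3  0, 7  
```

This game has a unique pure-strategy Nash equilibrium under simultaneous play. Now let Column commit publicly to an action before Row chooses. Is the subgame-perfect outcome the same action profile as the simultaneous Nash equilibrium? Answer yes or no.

Solve by backward induction (Column leads).
- W: BR = T, leader payoff 0.
- X: BR = T, leader payoff 7.
- Y: BR = T, leader payoff 3.
- Z: BR = T, leader payoff 6.
Maximizing over 0, 7, 3, 6, Column chooses X. Subgame-perfect outcome: (T, X) with payoffs (6, 7).
For the simultaneous game, intersect best replies.
Row's best replies: W→T; X→T; Y→T; Z→T.
Column's best replies: T→X; M→X; B→Z.
The unique mutual best reply is (T, X), giving (6, 7).
Sequential outcome (T, X) coincides with the Nash profile (T, X).

yes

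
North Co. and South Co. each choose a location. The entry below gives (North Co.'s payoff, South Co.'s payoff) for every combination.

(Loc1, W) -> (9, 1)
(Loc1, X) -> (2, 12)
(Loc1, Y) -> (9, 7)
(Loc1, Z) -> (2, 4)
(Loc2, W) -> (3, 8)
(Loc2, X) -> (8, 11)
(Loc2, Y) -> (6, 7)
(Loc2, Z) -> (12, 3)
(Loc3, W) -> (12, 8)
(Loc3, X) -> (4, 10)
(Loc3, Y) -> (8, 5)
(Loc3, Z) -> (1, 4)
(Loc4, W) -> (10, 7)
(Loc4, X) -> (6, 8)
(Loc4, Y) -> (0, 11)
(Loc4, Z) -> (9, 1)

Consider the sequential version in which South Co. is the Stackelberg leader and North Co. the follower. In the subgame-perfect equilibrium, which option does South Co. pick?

North Co. best-responds to each possible South Co. move:
- W: North Co. compares 9, 3, 12, 10 and picks Loc3; South Co. would get 8.
- X: North Co. compares 2, 8, 4, 6 and picks Loc2; South Co. would get 11.
- Y: North Co. compares 9, 6, 8, 0 and picks Loc1; South Co. would get 7.
- Z: North Co. compares 2, 12, 1, 9 and picks Loc2; South Co. would get 3.
Maximizing over 8, 11, 7, 3, South Co. chooses X. Subgame-perfect outcome: (Loc2, X) with payoffs (8, 11).

X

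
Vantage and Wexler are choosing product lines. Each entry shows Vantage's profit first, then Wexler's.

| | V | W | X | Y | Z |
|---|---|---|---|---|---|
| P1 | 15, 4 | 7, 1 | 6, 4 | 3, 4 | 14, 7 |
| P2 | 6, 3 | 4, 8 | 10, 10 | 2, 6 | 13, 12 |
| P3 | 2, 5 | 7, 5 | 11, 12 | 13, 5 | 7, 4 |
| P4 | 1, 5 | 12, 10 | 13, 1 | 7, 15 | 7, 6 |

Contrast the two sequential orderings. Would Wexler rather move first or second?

first

If Vantage leads: Wexler's best replies are P1→Z, P2→Z, P3→X, P4→Y; Vantage's induced payoffs 14, 13, 11, 7; outcome (P1, Z), payoffs (14, 7).
If Wexler leads: Vantage's best replies are V→P1, W→P4, X→P4, Y→P3, Z→P1; Wexler's induced payoffs 4, 10, 1, 5, 7; outcome (P4, W), payoffs (12, 10).
Wexler gets 10 moving first and 7 moving second, so Wexler prefers to move first.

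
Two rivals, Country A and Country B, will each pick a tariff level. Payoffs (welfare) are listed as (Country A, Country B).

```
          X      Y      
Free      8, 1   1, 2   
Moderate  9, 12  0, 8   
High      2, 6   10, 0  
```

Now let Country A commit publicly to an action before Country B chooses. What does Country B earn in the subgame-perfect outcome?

12

Backward induction with Country A moving first.
- Free: BR = Y, leader payoff 1.
- Moderate: BR = X, leader payoff 9.
- High: BR = X, leader payoff 2.
Maximizing over 1, 9, 2, Country A chooses Moderate. Subgame-perfect outcome: (Moderate, X) with payoffs (9, 12).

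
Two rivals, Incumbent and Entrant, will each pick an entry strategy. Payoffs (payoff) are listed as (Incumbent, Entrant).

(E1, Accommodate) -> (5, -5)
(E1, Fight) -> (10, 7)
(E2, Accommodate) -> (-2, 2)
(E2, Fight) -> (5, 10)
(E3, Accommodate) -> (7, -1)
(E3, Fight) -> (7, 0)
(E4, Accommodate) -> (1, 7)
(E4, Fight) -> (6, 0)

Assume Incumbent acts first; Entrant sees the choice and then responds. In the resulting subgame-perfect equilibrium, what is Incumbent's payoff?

Work backward from Entrant's decision.
- E1 → Entrant plays Fight (best of -5, 7); Incumbent gets 10.
- E2 → Entrant plays Fight (best of 2, 10); Incumbent gets 5.
- E3 → Entrant plays Fight (best of -1, 0); Incumbent gets 7.
- E4 → Entrant plays Accommodate (best of 7, 0); Incumbent gets 1.
Among 10, 5, 7, 1, the best is 10 at E1. Subgame-perfect outcome: (E1, Fight) with payoffs (10, 7).

10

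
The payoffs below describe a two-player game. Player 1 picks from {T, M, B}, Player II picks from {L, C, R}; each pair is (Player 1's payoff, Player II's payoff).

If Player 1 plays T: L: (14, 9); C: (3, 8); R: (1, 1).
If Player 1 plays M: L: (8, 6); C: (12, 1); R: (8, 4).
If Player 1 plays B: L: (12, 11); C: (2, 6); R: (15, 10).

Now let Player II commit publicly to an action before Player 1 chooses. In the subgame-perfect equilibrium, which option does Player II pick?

R

Work backward from Player 1's decision.
- L → Player 1 plays T (best of 14, 8, 12); Player II gets 9.
- C → Player 1 plays M (best of 3, 12, 2); Player II gets 1.
- R → Player 1 plays B (best of 1, 8, 15); Player II gets 10.
Among 9, 1, 10, the best is 10 at R. Subgame-perfect outcome: (B, R) with payoffs (15, 10).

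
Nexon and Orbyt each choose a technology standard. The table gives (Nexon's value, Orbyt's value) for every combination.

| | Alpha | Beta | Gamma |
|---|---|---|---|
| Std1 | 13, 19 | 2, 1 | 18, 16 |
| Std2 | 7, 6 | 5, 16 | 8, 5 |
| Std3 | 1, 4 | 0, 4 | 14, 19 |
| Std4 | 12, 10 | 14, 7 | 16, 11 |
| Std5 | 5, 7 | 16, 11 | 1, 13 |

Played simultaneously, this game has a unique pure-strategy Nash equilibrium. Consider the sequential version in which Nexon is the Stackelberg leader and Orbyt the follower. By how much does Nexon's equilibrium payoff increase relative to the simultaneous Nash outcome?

Solve by backward induction (Nexon leads).
- Std1 → Orbyt plays Alpha (best of 19, 1, 16); Nexon gets 13.
- Std2 → Orbyt plays Beta (best of 6, 16, 5); Nexon gets 5.
- Std3 → Orbyt plays Gamma (best of 4, 4, 19); Nexon gets 14.
- Std4 → Orbyt plays Gamma (best of 10, 7, 11); Nexon gets 16.
- Std5 → Orbyt plays Gamma (best of 7, 11, 13); Nexon gets 1.
Nexon's induced payoffs are 13, 5, 14, 16, 1, so Nexon commits to Std4. Subgame-perfect outcome: (Std4, Gamma) with payoffs (16, 11).
Under simultaneous play:
Nexon's best replies: Alpha→Std1; Beta→Std5; Gamma→Std1.
Orbyt's best replies: Std1→Alpha; Std2→Beta; Std3→Gamma; Std4→Gamma; Std5→Gamma.
The unique mutual best reply is (Std1, Alpha), giving (13, 19).
Nexon's commitment gain: 16 − 13 = 3.

3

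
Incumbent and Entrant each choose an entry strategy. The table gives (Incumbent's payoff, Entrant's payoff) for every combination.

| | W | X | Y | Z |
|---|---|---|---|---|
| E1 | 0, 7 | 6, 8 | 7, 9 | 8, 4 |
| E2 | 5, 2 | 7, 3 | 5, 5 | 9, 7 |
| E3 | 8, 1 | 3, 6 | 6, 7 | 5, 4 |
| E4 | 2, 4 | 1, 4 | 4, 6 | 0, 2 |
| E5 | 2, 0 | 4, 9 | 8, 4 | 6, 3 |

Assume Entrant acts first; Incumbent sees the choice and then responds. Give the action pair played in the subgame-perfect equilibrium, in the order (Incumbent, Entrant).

Incumbent best-responds to each possible Entrant move:
- W: BR = E3, leader payoff 1.
- X: BR = E2, leader payoff 3.
- Y: BR = E5, leader payoff 4.
- Z: BR = E2, leader payoff 7.
Entrant's induced payoffs are 1, 3, 4, 7, so Entrant commits to Z. Subgame-perfect outcome: (E2, Z) with payoffs (9, 7).

(E2, Z)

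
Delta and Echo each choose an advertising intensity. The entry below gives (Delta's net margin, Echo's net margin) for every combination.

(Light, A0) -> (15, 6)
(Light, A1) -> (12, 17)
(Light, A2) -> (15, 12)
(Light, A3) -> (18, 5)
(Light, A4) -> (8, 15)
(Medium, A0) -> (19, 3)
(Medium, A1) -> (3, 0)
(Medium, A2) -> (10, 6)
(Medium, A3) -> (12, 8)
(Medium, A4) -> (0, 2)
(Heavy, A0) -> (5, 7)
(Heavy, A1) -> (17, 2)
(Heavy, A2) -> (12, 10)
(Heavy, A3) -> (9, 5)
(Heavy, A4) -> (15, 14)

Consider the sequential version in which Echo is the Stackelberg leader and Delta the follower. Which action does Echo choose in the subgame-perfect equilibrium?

A4

Work backward from Delta's decision.
- A0: BR = Medium, leader payoff 3.
- A1: BR = Heavy, leader payoff 2.
- A2: BR = Light, leader payoff 12.
- A3: BR = Light, leader payoff 5.
- A4: BR = Heavy, leader payoff 14.
Among 3, 2, 12, 5, 14, the best is 14 at A4. Subgame-perfect outcome: (Heavy, A4) with payoffs (15, 14).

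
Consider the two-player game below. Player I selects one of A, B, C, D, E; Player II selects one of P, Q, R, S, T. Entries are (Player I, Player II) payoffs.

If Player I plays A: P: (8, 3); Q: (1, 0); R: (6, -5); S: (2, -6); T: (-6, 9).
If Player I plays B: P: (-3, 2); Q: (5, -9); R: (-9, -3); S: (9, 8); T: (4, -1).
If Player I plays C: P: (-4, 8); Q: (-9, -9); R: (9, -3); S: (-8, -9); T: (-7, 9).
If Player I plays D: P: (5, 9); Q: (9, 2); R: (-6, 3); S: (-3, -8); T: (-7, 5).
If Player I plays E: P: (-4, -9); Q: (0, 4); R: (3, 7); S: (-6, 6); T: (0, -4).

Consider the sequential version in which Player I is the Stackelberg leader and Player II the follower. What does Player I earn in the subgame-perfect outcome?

Solve by backward induction (Player I leads).
- A → Player II plays T (best of 3, 0, -5, -6, 9); Player I gets -6.
- B → Player II plays S (best of 2, -9, -3, 8, -1); Player I gets 9.
- C → Player II plays T (best of 8, -9, -3, -9, 9); Player I gets -7.
- D → Player II plays P (best of 9, 2, 3, -8, 5); Player I gets 5.
- E → Player II plays R (best of -9, 4, 7, 6, -4); Player I gets 3.
Among -6, 9, -7, 5, 3, the best is 9 at B. Subgame-perfect outcome: (B, S) with payoffs (9, 8).

9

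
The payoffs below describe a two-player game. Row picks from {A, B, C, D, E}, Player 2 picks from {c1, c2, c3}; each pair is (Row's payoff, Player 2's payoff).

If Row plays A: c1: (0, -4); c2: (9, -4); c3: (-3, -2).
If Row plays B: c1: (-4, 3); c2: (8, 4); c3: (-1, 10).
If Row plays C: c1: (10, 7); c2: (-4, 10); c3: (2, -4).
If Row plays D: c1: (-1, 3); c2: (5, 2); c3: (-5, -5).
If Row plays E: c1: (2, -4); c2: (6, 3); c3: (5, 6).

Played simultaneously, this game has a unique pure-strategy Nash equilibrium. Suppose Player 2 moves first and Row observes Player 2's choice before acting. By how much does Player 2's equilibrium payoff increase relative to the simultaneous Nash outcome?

1

Row best-responds to each possible Player 2 move:
- c1: BR = C, leader payoff 7.
- c2: BR = A, leader payoff -4.
- c3: BR = E, leader payoff 6.
Maximizing over 7, -4, 6, Player 2 chooses c1. Subgame-perfect outcome: (C, c1) with payoffs (10, 7).
Now find the simultaneous Nash equilibrium.
Row's best replies: c1→C; c2→A; c3→E.
Player 2's best replies: A→c3; B→c3; C→c2; D→c1; E→c3.
The unique mutual best reply is (E, c3), giving (5, 6).
Player 2's commitment gain: 7 − 6 = 1.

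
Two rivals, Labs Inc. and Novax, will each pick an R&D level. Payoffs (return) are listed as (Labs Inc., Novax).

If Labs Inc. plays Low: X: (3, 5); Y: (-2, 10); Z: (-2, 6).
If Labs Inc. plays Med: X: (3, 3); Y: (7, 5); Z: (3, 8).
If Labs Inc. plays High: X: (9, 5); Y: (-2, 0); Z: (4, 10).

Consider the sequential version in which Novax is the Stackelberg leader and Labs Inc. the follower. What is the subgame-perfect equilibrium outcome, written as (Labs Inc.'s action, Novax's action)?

(High, Z)

Work backward from Labs Inc.'s decision.
- X: Labs Inc. compares 3, 3, 9 and picks High; Novax would get 5.
- Y: Labs Inc. compares -2, 7, -2 and picks Med; Novax would get 5.
- Z: Labs Inc. compares -2, 3, 4 and picks High; Novax would get 10.
Among 5, 5, 10, the best is 10 at Z. Subgame-perfect outcome: (High, Z) with payoffs (4, 10).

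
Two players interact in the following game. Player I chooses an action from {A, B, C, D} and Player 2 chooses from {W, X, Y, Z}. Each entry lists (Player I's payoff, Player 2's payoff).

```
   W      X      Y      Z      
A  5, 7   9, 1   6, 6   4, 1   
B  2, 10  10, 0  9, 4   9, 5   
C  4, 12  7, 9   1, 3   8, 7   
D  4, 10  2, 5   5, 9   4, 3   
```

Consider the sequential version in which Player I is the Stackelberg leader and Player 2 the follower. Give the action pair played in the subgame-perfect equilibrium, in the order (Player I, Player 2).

(A, W)

Solve by backward induction (Player I leads).
- A: BR = W, leader payoff 5.
- B: BR = W, leader payoff 2.
- C: BR = W, leader payoff 4.
- D: BR = W, leader payoff 4.
Among 5, 2, 4, 4, the best is 5 at A. Subgame-perfect outcome: (A, W) with payoffs (5, 7).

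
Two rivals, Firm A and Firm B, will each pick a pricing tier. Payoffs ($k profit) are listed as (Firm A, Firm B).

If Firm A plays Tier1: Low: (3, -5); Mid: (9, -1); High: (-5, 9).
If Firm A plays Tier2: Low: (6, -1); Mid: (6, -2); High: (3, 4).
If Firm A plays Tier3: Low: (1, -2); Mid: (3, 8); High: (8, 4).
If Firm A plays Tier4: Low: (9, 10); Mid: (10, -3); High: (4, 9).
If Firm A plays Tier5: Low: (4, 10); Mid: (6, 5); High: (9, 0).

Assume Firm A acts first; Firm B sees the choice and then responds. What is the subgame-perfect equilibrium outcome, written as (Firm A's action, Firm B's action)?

Backward induction with Firm A moving first.
- Tier1: Firm B compares -5, -1, 9 and picks High; Firm A would get -5.
- Tier2: Firm B compares -1, -2, 4 and picks High; Firm A would get 3.
- Tier3: Firm B compares -2, 8, 4 and picks Mid; Firm A would get 3.
- Tier4: Firm B compares 10, -3, 9 and picks Low; Firm A would get 9.
- Tier5: Firm B compares 10, 5, 0 and picks Low; Firm A would get 4.
Firm A's induced payoffs are -5, 3, 3, 9, 4, so Firm A commits to Tier4. Subgame-perfect outcome: (Tier4, Low) with payoffs (9, 10).

(Tier4, Low)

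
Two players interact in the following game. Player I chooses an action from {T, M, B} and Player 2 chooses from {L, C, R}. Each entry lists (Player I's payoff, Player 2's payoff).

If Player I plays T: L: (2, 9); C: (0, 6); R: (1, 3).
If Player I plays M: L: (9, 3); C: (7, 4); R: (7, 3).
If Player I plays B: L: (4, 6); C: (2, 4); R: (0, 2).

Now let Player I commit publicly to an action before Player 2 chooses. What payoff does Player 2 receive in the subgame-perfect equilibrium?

4

Work backward from Player 2's decision.
- T → Player 2 plays L (best of 9, 6, 3); Player I gets 2.
- M → Player 2 plays C (best of 3, 4, 3); Player I gets 7.
- B → Player 2 plays L (best of 6, 4, 2); Player I gets 4.
Player I's induced payoffs are 2, 7, 4, so Player I commits to M. Subgame-perfect outcome: (M, C) with payoffs (7, 4).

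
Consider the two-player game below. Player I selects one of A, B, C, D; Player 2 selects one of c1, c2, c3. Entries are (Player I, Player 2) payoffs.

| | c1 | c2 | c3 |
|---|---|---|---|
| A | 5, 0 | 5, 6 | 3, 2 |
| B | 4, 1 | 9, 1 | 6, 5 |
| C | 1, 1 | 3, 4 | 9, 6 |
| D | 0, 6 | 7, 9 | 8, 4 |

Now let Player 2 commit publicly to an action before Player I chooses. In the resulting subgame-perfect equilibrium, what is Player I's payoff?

Backward induction with Player 2 moving first.
- c1: BR = A, leader payoff 0.
- c2: BR = B, leader payoff 1.
- c3: BR = C, leader payoff 6.
Maximizing over 0, 1, 6, Player 2 chooses c3. Subgame-perfect outcome: (C, c3) with payoffs (9, 6).

9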